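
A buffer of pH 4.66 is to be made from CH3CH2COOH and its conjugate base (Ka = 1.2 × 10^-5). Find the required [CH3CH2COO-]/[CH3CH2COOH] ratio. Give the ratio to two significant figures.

pKa = -log(1.2 × 10^-5) = 4.921
pH = pKa + log(r) ⇒ log(r) = 4.66 − 4.921 = -0.261
r = [CH3CH2COO-]/[CH3CH2COOH] = 10^(-0.261) = 0.548

ratio = 0.55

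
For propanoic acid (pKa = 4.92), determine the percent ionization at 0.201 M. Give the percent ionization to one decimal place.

0.8%

CH3CH2COOH ⇌ CH3CH2COO- + H+; let x = [H+] at equilibrium.
Ka = 10^(−4.92) = 1.20 × 10^-5
x ≈ √(Ka·C₀) = √(1.20 × 10^-5 × 0.201) = 1.55 × 10^-3 M
Fraction ionized = 1.55 × 10^-3 / 0.201 = 0.0077 → 0.8%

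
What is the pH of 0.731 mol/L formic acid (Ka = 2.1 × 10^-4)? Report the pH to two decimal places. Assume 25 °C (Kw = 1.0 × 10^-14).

pH = 1.91

HCOOH ⇌ HCOO- + H+
Ka = x²/(0.731 − x) = 2.1 × 10^-4
Since Ka ≪ C₀, x ≈ √(Ka·C₀) = 1.24 × 10^-2 M.
pH = −log(1.24 × 10^-2) = 1.91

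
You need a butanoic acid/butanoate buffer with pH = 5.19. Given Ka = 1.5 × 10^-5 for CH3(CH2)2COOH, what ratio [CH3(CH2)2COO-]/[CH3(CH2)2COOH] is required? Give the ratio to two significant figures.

pKa = -log(1.5 × 10^-5) = 4.824
pH = pKa + log(r) ⇒ log(r) = 5.19 − 4.824 = +0.366
r = [CH3(CH2)2COO-]/[CH3(CH2)2COOH] = 10^(+0.366) = 2.32

ratio = 2.3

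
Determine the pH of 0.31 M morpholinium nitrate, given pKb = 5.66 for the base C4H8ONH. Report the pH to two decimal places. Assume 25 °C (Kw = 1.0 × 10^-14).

C4H8ONH2+ is the conjugate acid of the weak base C4H8ONH.
Kb = 10^(−5.66) = 2.19 × 10^-6
Ka = Kw/Kb = 1.0×10^-14 / 2.19 × 10^-6 = 4.57 × 10^-9
Let x = [H+] at equilibrium. Ka = x²/(0.31 − x).
Since Ka ≪ C₀, x ≈ √(Ka·C₀) = 3.76 × 10^-5 M.
(x/C₀ = 0.012% < 5%, so the approximation holds.)
pH = −log[H+] = −log(3.76 × 10^-5) = 4.42

pH = 4.42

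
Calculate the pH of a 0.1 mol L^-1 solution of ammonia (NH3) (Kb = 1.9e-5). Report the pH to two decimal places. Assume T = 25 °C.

pH = 11.14

NH3 + H2O ⇌ NH4+ + OH-
From the ICE table, Kb = [OH-]²/(0.1 − [OH-]) = 1.9 × 10^-5.
Neglecting [OH-] in the denominator: [OH-] = √(1.9 × 10^-5 × 0.1) = 1.38 × 10^-3 M
Check: 1.4% ionized — well under 5%, approximation valid.
pOH = 2.86, so pH = 14.00 − pOH = 11.14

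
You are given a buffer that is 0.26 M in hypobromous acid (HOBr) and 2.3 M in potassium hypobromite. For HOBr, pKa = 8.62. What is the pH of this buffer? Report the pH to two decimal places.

pH = pKa + log([A⁻]/[HA]) = 8.62 + log(2.3/0.26)
pH = 8.62 + (+0.947) = 9.57

pH = 9.57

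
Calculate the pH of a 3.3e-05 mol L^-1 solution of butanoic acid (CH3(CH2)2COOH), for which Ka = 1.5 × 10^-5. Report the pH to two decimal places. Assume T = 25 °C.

pH = 4.80

CH3(CH2)2COOH ⇌ CH3(CH2)2COO- + H+
Ka = [H+]²/(3.3e-05 − [H+]) = 1.5 × 10^-5
Here C₀/Ka ≈ 2.2, so the small-[H+] approximation fails. Use the quadratic:
[H+] = [−1.5e-05 + √(1.5e-05² + 1.98e-09)]/2 = 1.60 × 10^-5 M
pH = −log(1.60 × 10^-5) = 4.80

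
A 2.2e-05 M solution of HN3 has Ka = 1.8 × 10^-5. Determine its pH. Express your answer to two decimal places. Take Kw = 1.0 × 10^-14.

pH = 4.89

HN3 ⇌ N3- + H+
From the ICE table, Ka = [H+]²/(2.2e-05 − [H+]) = 1.8 × 10^-5.
Here C₀/Ka ≈ 1.22, so the small-[H+] approximation fails. Use the quadratic:
[H+] = [−1.8e-05 + √(1.8e-05² + 1.58e-09)]/2 = 1.28 × 10^-5 M
pH = −log[H+] = −log(1.28 × 10^-5) = 4.89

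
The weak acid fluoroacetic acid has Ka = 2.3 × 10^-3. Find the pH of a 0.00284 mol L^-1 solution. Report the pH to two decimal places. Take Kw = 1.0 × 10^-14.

pH = 2.78

FCH2COOH ⇌ FCH2COO- + H+
Ka = [H+]²/(0.00284 − [H+]) = 2.3 × 10^-3
[H+] is not negligible relative to C₀; solve [H+]² + 0.0023·[H+] − 6.53e-06 = 0.
[H+] = [−0.0023 + √(0.0023² + 2.61e-05)]/2 = 1.65 × 10^-3 M
pH = −log(1.65 × 10^-3) = 2.78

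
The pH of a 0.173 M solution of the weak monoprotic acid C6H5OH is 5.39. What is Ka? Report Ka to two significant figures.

[H+] = 10^(-5.39) = 4.07 × 10^-6 M
At equilibrium [HA] = 0.173 − 4.07 × 10^-6 = 1.73 × 10^-1 M
Ka = [H+][A-]/[HA] = (4.07 × 10^-6)² / 1.73 × 10^-1 = 9.6 × 10^-11

Ka = 9.6 × 10^-11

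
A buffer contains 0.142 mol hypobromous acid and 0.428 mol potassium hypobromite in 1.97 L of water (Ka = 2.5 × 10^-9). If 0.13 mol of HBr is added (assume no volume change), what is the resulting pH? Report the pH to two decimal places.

Added H+ converts OBr- to HOBr: HOBr → 0.272 mol, OBr- → 0.298 mol.
pKa = −log(2.5 × 10^-9) = 8.602
pH = pKa + log(n_OBr-/n_HOBr) = 8.602 + log(0.298/0.272) = 8.602 + (+0.040)

pH = 8.64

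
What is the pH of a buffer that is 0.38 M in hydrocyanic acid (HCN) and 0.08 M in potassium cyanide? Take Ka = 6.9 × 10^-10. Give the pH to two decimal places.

pKa = −log(6.9 × 10^-10) = 9.161
Henderson–Hasselbalch: pH = pKa + log([CN-]/[HCN]) = 9.161 + log(0.08/0.38)
pH = 9.161 + (-0.677) = 8.48

pH = 8.48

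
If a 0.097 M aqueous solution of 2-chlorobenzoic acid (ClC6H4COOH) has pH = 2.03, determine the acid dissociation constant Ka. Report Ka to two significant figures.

[H+] = 10^(-2.03) = 9.33 × 10^-3 M
At equilibrium [HA] = 0.097 − 9.33 × 10^-3 = 8.77 × 10^-2 M
Ka = [H+][A-]/[HA] = (9.33 × 10^-3)² / 8.77 × 10^-2 = 9.9 × 10^-4

Ka = 9.9 × 10^-4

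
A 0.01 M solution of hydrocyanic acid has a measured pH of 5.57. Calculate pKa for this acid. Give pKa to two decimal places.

pKa = 9.14

[H+] = 10^(-5.57) = 2.69 × 10^-6 M
At equilibrium [HA] = 0.01 − 2.69 × 10^-6 = 1.00 × 10^-2 M
Ka = [H+][A-]/[HA] = (2.69 × 10^-6)² / 1.00 × 10^-2 = 7.24 × 10^-10
pKa = -log(7.24 × 10^-10) = 9.14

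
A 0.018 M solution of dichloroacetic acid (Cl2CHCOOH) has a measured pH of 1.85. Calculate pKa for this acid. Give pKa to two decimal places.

pKa = 1.29

[H+] = 10^(-1.85) = 1.41 × 10^-2 M
At equilibrium [HA] = 0.018 − 1.41 × 10^-2 = 3.90 × 10^-3 M
Ka = [H+][A-]/[HA] = (1.41 × 10^-2)² / 3.90 × 10^-3 = 5.10 × 10^-2
pKa = -log(5.10 × 10^-2) = 1.29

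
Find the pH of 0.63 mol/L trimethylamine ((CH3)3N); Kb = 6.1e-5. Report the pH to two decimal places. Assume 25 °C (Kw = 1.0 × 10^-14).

(CH3)3N + H2O ⇌ (CH3)3NH+ + OH-
Kb = x²/(0.63 − x) = 6.1 × 10^-5
Assume x ≪ 0.63: x ≈ √(6.1 × 10^-5 × 0.63) = 6.20 × 10^-3 M
Check: 0.98% ionized — well under 5%, approximation valid.
pOH = −log(6.20 × 10^-3) = 2.21; pH = 14.00 − 2.21 = 11.79

pH = 11.79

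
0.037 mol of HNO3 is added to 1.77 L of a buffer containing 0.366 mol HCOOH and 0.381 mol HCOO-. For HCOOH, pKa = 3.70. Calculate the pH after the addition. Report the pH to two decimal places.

pH = 3.63

Added H+ converts HCOO- to HCOOH: HCOOH → 0.403 mol, HCOO- → 0.344 mol.
pH = pKa + log(n_HCOO-/n_HCOOH) = 3.70 + log(0.344/0.403) = 3.70 + (-0.069)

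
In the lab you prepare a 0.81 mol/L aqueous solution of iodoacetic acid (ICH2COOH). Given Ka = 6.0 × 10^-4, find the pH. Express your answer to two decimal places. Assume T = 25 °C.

ICH2COOH ⇌ ICH2COO- + H+
Ka = x²/(0.81 − x) = 6.0 × 10^-4
Since Ka ≪ C₀, x ≈ √(Ka·C₀) = 2.20 × 10^-2 M.
pH = −log[H+] = −log(2.20 × 10^-2) = 1.66

pH = 1.66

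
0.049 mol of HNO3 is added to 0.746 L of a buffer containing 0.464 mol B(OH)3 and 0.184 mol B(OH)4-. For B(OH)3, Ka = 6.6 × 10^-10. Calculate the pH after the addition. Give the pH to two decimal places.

pH = 8.60

After neutralization: n(B(OH)3) = 0.513 mol, n(B(OH)4-) = 0.135 mol.
pKa = −log(6.6 × 10^-10) = 9.180
pH = pKa + log(n_B(OH)4-/n_B(OH)3) = 9.180 + log(0.135/0.513) = 9.180 + (-0.580)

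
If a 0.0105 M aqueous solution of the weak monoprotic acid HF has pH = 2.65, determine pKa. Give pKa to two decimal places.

pKa = 3.22

[H+] = 10^(-2.65) = 2.24 × 10^-3 M
At equilibrium [HA] = 0.0105 − 2.24 × 10^-3 = 8.26 × 10^-3 M
Ka = [H+][A-]/[HA] = (2.24 × 10^-3)² / 8.26 × 10^-3 = 6.07 × 10^-4
pKa = -log(6.07 × 10^-4) = 3.22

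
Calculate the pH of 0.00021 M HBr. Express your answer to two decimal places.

pH = 3.68

HBr is a strong acid and dissociates completely, so [H+] = 0.00021 M.
pH = -log(0.00021) = 3.68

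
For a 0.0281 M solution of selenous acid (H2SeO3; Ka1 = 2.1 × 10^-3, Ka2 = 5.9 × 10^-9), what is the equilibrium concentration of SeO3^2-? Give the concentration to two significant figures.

5.9 × 10^-9 M

First ionization gives [H+] ≈ [HSeO3-] = 6.70 × 10^-3 M.
Second step: Ka2 = [H+][SeO3^2-]/[HSeO3-] ≈ [SeO3^2-] (since [H+] ≈ [HSeO3-]).
So [SeO3^2-] ≈ Ka2.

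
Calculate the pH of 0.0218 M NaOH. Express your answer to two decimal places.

NaOH is a strong base; [OH-] = 0.0218 M.
pOH = -log(0.0218) = 1.66
pH = 14.00 - 1.66 = 12.34

pH = 12.34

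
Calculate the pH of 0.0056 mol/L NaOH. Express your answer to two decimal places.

NaOH is a strong base; [OH-] = 0.0056 M.
pOH = -log(0.0056) = 2.25
pH = 14.00 - 2.25 = 11.75

pH = 11.75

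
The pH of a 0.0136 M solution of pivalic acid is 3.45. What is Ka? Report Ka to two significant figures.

Ka = 9.5 × 10^-6

[H+] = 10^(-3.45) = 3.55 × 10^-4 M
At equilibrium [HA] = 0.0136 − 3.55 × 10^-4 = 1.32 × 10^-2 M
Ka = [H+][A-]/[HA] = (3.55 × 10^-4)² / 1.32 × 10^-2 = 9.5 × 10^-6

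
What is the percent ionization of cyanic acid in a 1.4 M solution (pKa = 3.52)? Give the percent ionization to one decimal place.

HOCN ⇌ OCN- + H+; let x = [H+] at equilibrium.
Ka = 10^(−3.52) = 3.02 × 10^-4
x ≈ √(Ka·C₀) = √(3.02 × 10^-4 × 1.4) = 2.06 × 10^-2 M
% ionization = x/C₀ × 100% = 2.06 × 10^-2/1.4 × 100% = 1.5%

1.5%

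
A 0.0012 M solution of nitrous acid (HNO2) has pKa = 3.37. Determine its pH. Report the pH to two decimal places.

HNO2 ⇌ NO2- + H+
Ka = 10^(−3.37) = 4.27 × 10^-4
Ka = x²/(0.0012 − x) = 4.27 × 10^-4
The 5% rule fails; solving x² + Ka·x − Ka·C₀ = 0 exactly:
x = [−0.000427 + √(0.000427² + 2.05e-06)]/2 = 5.33 × 10^-4 M
pH = −log(5.33 × 10^-4) = 3.27

pH = 3.27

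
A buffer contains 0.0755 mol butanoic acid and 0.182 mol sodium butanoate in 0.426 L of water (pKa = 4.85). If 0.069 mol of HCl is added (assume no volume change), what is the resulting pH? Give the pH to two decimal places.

pH = 4.74

After neutralization: n(CH3(CH2)2COOH) = 0.145 mol, n(CH3(CH2)2COO-) = 0.113 mol.
pH = pKa + log(n_CH3(CH2)2COO-/n_CH3(CH2)2COOH) = 4.85 + log(0.113/0.145) = 4.85 + (-0.108)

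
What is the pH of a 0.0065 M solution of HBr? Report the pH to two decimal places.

pH = 2.19

HBr is a strong acid and dissociates completely, so [H+] = 0.0065 M.
pH = -log(0.0065) = 2.19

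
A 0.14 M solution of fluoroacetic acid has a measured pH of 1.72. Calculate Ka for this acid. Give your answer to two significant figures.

Ka = 3.0 × 10^-3

[H+] = 10^(-1.72) = 1.91 × 10^-2 M
At equilibrium [HA] = 0.14 − 1.91 × 10^-2 = 1.21 × 10^-1 M
Ka = [H+][A-]/[HA] = (1.91 × 10^-2)² / 1.21 × 10^-1 = 3.0 × 10^-3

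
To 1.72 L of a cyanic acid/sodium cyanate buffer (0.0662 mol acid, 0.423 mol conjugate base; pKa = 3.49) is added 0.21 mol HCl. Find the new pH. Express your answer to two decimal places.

Added H+ converts OCN- to HOCN: HOCN → 0.276 mol, OCN- → 0.213 mol.
Henderson–Hasselbalch with mole ratio 0.213/0.276: pH = 3.49 + (-0.113)

pH = 3.38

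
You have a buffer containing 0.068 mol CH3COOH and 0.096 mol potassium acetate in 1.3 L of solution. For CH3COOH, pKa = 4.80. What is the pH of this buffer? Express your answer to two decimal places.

pH = 4.95

Using pH = pKa + log([base]/[acid]) with [base]/[acid] = 0.096/0.068:
pH = 4.80 + (+0.150) = 4.95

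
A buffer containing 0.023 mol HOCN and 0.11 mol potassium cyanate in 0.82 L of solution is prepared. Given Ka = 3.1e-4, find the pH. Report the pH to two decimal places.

pH = 4.19

pKa = −log(3.1 × 10^-4) = 3.509
pH = pKa + log([A⁻]/[HA]) = 3.509 + log(0.11/0.023)
pH = 3.509 + (+0.680) = 4.19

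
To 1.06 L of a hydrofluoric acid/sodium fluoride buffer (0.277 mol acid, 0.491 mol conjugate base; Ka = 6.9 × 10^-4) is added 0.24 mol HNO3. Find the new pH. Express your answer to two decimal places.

pH = 2.85

Added H+ converts F- to HF: HF → 0.517 mol, F- → 0.251 mol.
pKa = −log(6.9 × 10^-4) = 3.161
pH = pKa + log(n_F-/n_HF) = 3.161 + log(0.251/0.517) = 3.161 + (-0.314)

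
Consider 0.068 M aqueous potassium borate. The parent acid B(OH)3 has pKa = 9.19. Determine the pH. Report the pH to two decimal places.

B(OH)4- is the conjugate base of the weak acid B(OH)3.
Ka = 10^(−9.19) = 6.46 × 10^-10
Kb = Kw/Ka = 1.0×10^-14 / 6.46 × 10^-10 = 1.55 × 10^-5
From the ICE table, Kb = x²/(0.068 − x) = 1.55 × 10^-5.
Since Kb ≪ C₀, x ≈ √(Kb·C₀) = 1.03 × 10^-3 M.
Check: 1.5% ionized — well under 5%, approximation valid.
pOH = −log(1.03 × 10^-3) = 2.99; pH = 14.00 − 2.99 = 11.01

pH = 11.01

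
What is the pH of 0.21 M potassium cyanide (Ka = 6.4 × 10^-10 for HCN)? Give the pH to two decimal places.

CN- is the conjugate base of the weak acid HCN.
Kb = Kw/Ka = 1.0×10^-14 / 6.4 × 10^-10 = 1.56 × 10^-5
From the ICE table, Kb = x²/(0.21 − x) = 1.56 × 10^-5.
Neglecting x in the denominator: x = √(1.56 × 10^-5 × 0.21) = 1.81 × 10^-3 M
Check: 0.86% ionized — well under 5%, approximation valid.
pOH = 2.74, so pH = 14.00 − pOH = 11.26

pH = 11.26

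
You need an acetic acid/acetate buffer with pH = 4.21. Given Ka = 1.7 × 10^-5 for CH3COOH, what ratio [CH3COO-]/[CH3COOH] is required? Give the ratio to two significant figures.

ratio = 0.28

pKa = -log(1.7 × 10^-5) = 4.770
pH = pKa + log(r) ⇒ log(r) = 4.21 − 4.770 = -0.560
r = [CH3COO-]/[CH3COOH] = 10^(-0.560) = 0.275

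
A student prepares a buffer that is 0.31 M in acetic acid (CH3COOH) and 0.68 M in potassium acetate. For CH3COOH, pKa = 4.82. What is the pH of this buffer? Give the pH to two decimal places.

pH = pKa + log([A⁻]/[HA]) = 4.82 + log(0.68/0.31)
pH = 4.82 + (+0.341) = 5.16

pH = 5.16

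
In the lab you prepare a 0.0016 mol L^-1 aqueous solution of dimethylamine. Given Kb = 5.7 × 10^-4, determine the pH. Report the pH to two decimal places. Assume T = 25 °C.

pH = 10.85

(CH3)2NH + H2O ⇌ (CH3)2NH2+ + OH-
Kb = x²/(0.0016 − x) = 5.7 × 10^-4
x is not negligible relative to C₀; solve x² + 0.00057·x − 9.12e-07 = 0.
x = (−Kb + √(Kb² + 4·Kb·C₀))/2 = 7.12 × 10^-4 M
pOH = 3.15, so pH = 14.00 − pOH = 10.85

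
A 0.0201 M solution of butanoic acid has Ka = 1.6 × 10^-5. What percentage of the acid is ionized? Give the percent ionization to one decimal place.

CH3(CH2)2COOH ⇌ CH3(CH2)2COO- + H+; let x = [H+] at equilibrium.
x ≈ √(Ka·C₀) = √(1.6 × 10^-5 × 0.0201) = 5.67 × 10^-4 M
Fraction ionized = 5.67 × 10^-4 / 0.0201 = 0.0282 → 2.8%

2.8%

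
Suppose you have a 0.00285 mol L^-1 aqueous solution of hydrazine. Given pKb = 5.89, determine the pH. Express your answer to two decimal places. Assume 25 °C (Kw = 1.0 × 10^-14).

N2H4 + H2O ⇌ N2H5+ + OH-
Kb = 10^(−5.89) = 1.29 × 10^-6
Kb = [OH-]²/(0.00285 − [OH-]) = 1.29 × 10^-6
Assume [OH-] ≪ 0.00285: [OH-] ≈ √(1.29 × 10^-6 × 0.00285) = 6.06 × 10^-5 M
([OH-]/C₀ = 2.1% < 5%, so the approximation holds.)
pOH = −log(6.06 × 10^-5) = 4.22; pH = 14.00 − 4.22 = 9.78

pH = 9.78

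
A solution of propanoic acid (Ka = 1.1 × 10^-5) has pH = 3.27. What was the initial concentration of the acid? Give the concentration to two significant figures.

[H+] = 10^(-3.27) = 5.37 × 10^-4 M = x
Ka = x²/(C₀ − x) ⇒ C₀ = x + x²/Ka
C₀ = 5.37 × 10^-4 + (5.37 × 10^-4)²/(1.1 × 10^-5) = 2.68 × 10^-2 M

C₀ = 2.7 × 10^-2 M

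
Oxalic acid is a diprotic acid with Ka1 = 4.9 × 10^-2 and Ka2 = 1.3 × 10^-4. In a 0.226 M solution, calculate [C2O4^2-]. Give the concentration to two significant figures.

First ionization gives [H+] ≈ [HC2O4-] = 8.35 × 10^-2 M.
Second step: Ka2 = [H+][C2O4^2-]/[HC2O4-] ≈ [C2O4^2-] (since [H+] ≈ [HC2O4-]).
So [C2O4^2-] ≈ Ka2.

1.3 × 10^-4 M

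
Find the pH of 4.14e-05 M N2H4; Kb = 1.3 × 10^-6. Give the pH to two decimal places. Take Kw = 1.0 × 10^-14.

pH = 8.83

N2H4 + H2O ⇌ N2H5+ + OH-
Let x = [OH-] at equilibrium. Kb = x²/(4.14e-05 − x).
Here C₀/Kb ≈ 31.8, so the small-x approximation fails. Use the quadratic:
x = (−Kb + √(Kb² + 4·Kb·C₀))/2 = 6.71 × 10^-6 M
pOH = −log(6.71 × 10^-6) = 5.17; pH = 14.00 − 5.17 = 8.83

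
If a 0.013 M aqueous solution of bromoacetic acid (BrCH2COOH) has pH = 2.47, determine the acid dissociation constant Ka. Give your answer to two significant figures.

[H+] = 10^(-2.47) = 3.39 × 10^-3 M
At equilibrium [HA] = 0.013 − 3.39 × 10^-3 = 9.61 × 10^-3 M
Ka = [H+][A-]/[HA] = (3.39 × 10^-3)² / 9.61 × 10^-3 = 1.2 × 10^-3

Ka = 1.2 × 10^-3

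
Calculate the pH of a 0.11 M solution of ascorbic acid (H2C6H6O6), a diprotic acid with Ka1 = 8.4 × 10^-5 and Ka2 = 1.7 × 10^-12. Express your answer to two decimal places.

pH = 2.52

Since Ka1 ≫ Ka2, the first ionization dominates [H+].
Ka1 = x²/(0.11 − x) = 8.4 × 10^-5
x ≈ √(8.4 × 10^-5 × 0.11) = 3.04 × 10^-3 M
pH = −log(3.04 × 10^-3) = 2.52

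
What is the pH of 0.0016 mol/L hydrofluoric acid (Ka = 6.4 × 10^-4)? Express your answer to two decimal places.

pH = 3.13

HF ⇌ F- + H+
Ka = x²/(0.0016 − x) = 6.4 × 10^-4
Here C₀/Ka ≈ 2.5, so the small-x approximation fails. Use the quadratic:
x = (−Ka + √(Ka² + 4·Ka·C₀))/2 = 7.41 × 10^-4 M
pH = −log(7.41 × 10^-4) = 3.13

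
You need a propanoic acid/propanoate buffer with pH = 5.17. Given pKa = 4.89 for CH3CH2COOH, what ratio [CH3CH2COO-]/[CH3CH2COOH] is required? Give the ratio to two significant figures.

pH = pKa + log(r) ⇒ log(r) = 5.17 − 4.89 = +0.28
r = [CH3CH2COO-]/[CH3CH2COOH] = 10^(+0.28) = 1.91

ratio = 1.9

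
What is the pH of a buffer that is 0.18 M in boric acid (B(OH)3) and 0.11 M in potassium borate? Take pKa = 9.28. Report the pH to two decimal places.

Henderson–Hasselbalch: pH = pKa + log([B(OH)4-]/[B(OH)3]) = 9.28 + log(0.11/0.18)
pH = 9.28 + (-0.214) = 9.07

pH = 9.07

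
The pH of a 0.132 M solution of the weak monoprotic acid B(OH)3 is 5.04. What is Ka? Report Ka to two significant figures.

[H+] = 10^(-5.04) = 9.12 × 10^-6 M
At equilibrium [HA] = 0.132 − 9.12 × 10^-6 = 1.32 × 10^-1 M
Ka = [H+][A-]/[HA] = (9.12 × 10^-6)² / 1.32 × 10^-1 = 6.3 × 10^-10

Ka = 6.3 × 10^-10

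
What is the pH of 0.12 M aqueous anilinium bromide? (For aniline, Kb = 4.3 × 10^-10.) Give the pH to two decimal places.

pH = 2.78

C6H5NH3+ is the conjugate acid of the weak base C6H5NH2.
Ka = Kw/Kb = 1.0×10^-14 / 4.3 × 10^-10 = 2.33 × 10^-5
Ka = x²/(0.12 − x) = 2.33 × 10^-5
Since Ka ≪ C₀, x ≈ √(Ka·C₀) = 1.67 × 10^-3 M.
pH = −log[H+] = −log(1.67 × 10^-3) = 2.78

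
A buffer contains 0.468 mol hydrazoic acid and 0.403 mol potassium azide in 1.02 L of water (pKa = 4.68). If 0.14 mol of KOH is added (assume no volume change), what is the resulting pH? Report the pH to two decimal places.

After neutralization: n(HN3) = 0.328 mol, n(N3-) = 0.543 mol.
pH = pKa + log(n_N3-/n_HN3) = 4.68 + log(0.543/0.328) = 4.68 + (+0.219)

pH = 4.90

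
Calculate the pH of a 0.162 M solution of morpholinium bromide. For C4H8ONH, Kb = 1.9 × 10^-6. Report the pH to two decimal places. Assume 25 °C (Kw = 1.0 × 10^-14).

C4H8ONH2+ is the conjugate acid of the weak base C4H8ONH.
Ka = Kw/Kb = 1.0×10^-14 / 1.9 × 10^-6 = 5.26 × 10^-9
From the ICE table, Ka = x²/(0.162 − x) = 5.26 × 10^-9.
Since Ka ≪ C₀, x ≈ √(Ka·C₀) = 2.92 × 10^-5 M.
Check: 0.018% ionized — well under 5%, approximation valid.
pH = −log(2.92 × 10^-5) = 4.53

pH = 4.53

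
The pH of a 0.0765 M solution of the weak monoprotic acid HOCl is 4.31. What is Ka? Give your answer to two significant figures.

[H+] = 10^(-4.31) = 4.90 × 10^-5 M
At equilibrium [HA] = 0.0765 − 4.90 × 10^-5 = 7.65 × 10^-2 M
Ka = [H+][A-]/[HA] = (4.90 × 10^-5)² / 7.65 × 10^-2 = 3.1 × 10^-8

Ka = 3.1 × 10^-8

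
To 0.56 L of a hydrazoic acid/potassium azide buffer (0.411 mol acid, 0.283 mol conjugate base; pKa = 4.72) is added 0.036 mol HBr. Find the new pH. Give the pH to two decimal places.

Added H+ converts N3- to HN3: HN3 → 0.447 mol, N3- → 0.247 mol.
Henderson–Hasselbalch with mole ratio 0.247/0.447: pH = 4.72 + (-0.258)

pH = 4.46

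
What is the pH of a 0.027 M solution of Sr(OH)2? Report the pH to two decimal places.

Sr(OH)2 is a strong base (each formula unit releases 2 OH-); [OH-] = 0.054 M.
pOH = -log(0.054) = 1.27
pH = 14.00 - 1.27 = 12.73

pH = 12.73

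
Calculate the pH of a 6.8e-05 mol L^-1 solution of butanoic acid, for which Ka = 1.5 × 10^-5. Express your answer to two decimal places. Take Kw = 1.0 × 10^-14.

CH3(CH2)2COOH ⇌ CH3(CH2)2COO- + H+
From the ICE table, Ka = x²/(6.8e-05 − x) = 1.5 × 10^-5.
Here C₀/Ka ≈ 4.53, so the small-x approximation fails. Use the quadratic:
x = [−1.5e-05 + √(1.5e-05² + 4.08e-09)]/2 = 2.53 × 10^-5 M
pH = −log(2.53 × 10^-5) = 4.60

pH = 4.60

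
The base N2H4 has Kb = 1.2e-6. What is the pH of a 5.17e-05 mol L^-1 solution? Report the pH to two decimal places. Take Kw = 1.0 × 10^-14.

pH = 8.86

N2H4 + H2O ⇌ N2H5+ + OH-
Let x = [OH-] at equilibrium. Kb = x²/(5.17e-05 − x).
The 5% rule fails; solving x² + Kb·x − Kb·C₀ = 0 exactly:
x = (−Kb + √(Kb² + 4·Kb·C₀))/2 = 7.30 × 10^-6 M
pOH = −log(7.30 × 10^-6) = 5.14; pH = 14.00 − 5.14 = 8.86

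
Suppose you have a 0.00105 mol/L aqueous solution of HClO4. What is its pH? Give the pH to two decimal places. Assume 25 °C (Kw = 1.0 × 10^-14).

pH = 2.98

HClO4 is a strong acid and dissociates completely, so [H+] = 0.00105 M.
pH = -log(0.00105) = 2.98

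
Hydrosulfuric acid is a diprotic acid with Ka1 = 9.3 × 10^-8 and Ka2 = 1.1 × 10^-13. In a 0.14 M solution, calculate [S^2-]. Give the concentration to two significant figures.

1.1 × 10^-13 M

First ionization gives [H+] ≈ [HS-] = 1.14 × 10^-4 M.
Second step: Ka2 = [H+][S^2-]/[HS-] ≈ [S^2-] (since [H+] ≈ [HS-]).
So [S^2-] ≈ Ka2.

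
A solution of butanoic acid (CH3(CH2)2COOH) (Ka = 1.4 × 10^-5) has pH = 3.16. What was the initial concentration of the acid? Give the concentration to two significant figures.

C₀ = 3.5 × 10^-2 M

[H+] = 10^(-3.16) = 6.92 × 10^-4 M = x
Ka = x²/(C₀ − x) ⇒ C₀ = x + x²/Ka
C₀ = 6.92 × 10^-4 + (6.92 × 10^-4)²/(1.4 × 10^-5) = 3.49 × 10^-2 M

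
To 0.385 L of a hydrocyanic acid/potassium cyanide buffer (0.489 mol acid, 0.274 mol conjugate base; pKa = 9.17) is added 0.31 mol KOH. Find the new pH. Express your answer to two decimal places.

After neutralization: n(HCN) = 0.179 mol, n(CN-) = 0.584 mol.
Henderson–Hasselbalch with mole ratio 0.584/0.179: pH = 9.17 + (+0.514)

pH = 9.68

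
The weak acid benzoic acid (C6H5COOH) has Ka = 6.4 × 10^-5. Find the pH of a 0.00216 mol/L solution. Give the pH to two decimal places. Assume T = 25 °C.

C6H5COOH ⇌ C6H5COO- + H+
Let x = [H+] at equilibrium. Ka = x²/(0.00216 − x).
The 5% rule fails; solving x² + Ka·x − Ka·C₀ = 0 exactly:
x = (−Ka + √(Ka² + 4·Ka·C₀))/2 = 3.41 × 10^-4 M
pH = −log(3.41 × 10^-4) = 3.47

pH = 3.47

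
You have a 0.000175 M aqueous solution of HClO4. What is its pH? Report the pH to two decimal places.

pH = 3.76

HClO4 is a strong acid and dissociates completely, so [H+] = 0.000175 M.
pH = -log(0.000175) = 3.76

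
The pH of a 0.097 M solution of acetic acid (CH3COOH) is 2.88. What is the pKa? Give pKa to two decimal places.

[H+] = 10^(-2.88) = 1.32 × 10^-3 M
At equilibrium [HA] = 0.097 − 1.32 × 10^-3 = 9.57 × 10^-2 M
Ka = [H+][A-]/[HA] = (1.32 × 10^-3)² / 9.57 × 10^-2 = 1.82 × 10^-5
pKa = -log(1.82 × 10^-5) = 4.74

pKa = 4.74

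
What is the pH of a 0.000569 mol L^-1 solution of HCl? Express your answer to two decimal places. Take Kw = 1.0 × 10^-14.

pH = 3.24

HCl is a strong acid and dissociates completely, so [H+] = 0.000569 M.
pH = -log(0.000569) = 3.24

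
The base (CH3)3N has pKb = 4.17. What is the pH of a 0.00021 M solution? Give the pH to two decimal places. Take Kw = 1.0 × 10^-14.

pH = 9.95

(CH3)3N + H2O ⇌ (CH3)3NH+ + OH-
Kb = 10^(−4.17) = 6.76 × 10^-5
Kb = [OH-]²/(0.00021 − [OH-]) = 6.76 × 10^-5
Here C₀/Kb ≈ 3.11, so the small-[OH-] approximation fails. Use the quadratic:
[OH-] = (−Kb + √(Kb² + 4·Kb·C₀))/2 = 9.00 × 10^-5 M
pOH = −log(9.00 × 10^-5) = 4.05; pH = 14.00 − 4.05 = 9.95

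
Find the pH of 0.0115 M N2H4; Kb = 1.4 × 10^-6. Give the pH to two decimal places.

N2H4 + H2O ⇌ N2H5+ + OH-
From the ICE table, Kb = [OH-]²/(0.0115 − [OH-]) = 1.4 × 10^-6.
Assume [OH-] ≪ 0.0115: [OH-] ≈ √(1.4 × 10^-6 × 0.0115) = 1.27 × 10^-4 M
([OH-]/C₀ = 1.1% < 5%, so the approximation holds.)
pOH = −log(1.27 × 10^-4) = 3.90; pH = 14.00 − 3.90 = 10.10

pH = 10.10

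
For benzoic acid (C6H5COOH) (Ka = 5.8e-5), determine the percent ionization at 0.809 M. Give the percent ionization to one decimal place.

C6H5COOH ⇌ C6H5COO- + H+; let x = [H+] at equilibrium.
x ≈ √(Ka·C₀) = √(5.8 × 10^-5 × 0.809) = 6.85 × 10^-3 M
% ionization = x/C₀ × 100% = 6.85 × 10^-3/0.809 × 100% = 0.8%

0.8%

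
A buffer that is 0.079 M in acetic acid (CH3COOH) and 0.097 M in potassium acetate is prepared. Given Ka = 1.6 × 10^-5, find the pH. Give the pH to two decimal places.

pKa = −log(1.6 × 10^-5) = 4.796
Henderson–Hasselbalch: pH = pKa + log([CH3COO-]/[CH3COOH]) = 4.796 + log(0.097/0.079)
pH = 4.796 + (+0.089) = 4.89

pH = 4.89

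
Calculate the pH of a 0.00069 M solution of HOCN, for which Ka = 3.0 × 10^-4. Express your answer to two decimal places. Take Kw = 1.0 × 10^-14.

HOCN ⇌ OCN- + H+
From the ICE table, Ka = x²/(0.00069 − x) = 3.0 × 10^-4.
Here C₀/Ka ≈ 2.3, so the small-x approximation fails. Use the quadratic:
x = [−0.0003 + √(0.0003² + 8.28e-07)]/2 = 3.29 × 10^-4 M
pH = −log(3.29 × 10^-4) = 3.48

pH = 3.48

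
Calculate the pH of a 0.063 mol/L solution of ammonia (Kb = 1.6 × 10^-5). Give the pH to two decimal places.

pH = 11.00

NH3 + H2O ⇌ NH4+ + OH-
From the ICE table, Kb = [OH-]²/(0.063 − [OH-]) = 1.6 × 10^-5.
Assume [OH-] ≪ 0.063: [OH-] ≈ √(1.6 × 10^-5 × 0.063) = 1.00 × 10^-3 M
pOH = 3.00, so pH = 14.00 − pOH = 11.00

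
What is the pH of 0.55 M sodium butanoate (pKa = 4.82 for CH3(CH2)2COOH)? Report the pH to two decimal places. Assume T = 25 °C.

CH3(CH2)2COO- is the conjugate base of the weak acid CH3(CH2)2COOH.
Ka = 10^(−4.82) = 1.51 × 10^-5
Kb = Kw/Ka = 1.0×10^-14 / 1.51 × 10^-5 = 6.62 × 10^-10
Kb = [OH-]²/(0.55 − [OH-]) = 6.62 × 10^-10
Since Kb ≪ C₀, [OH-] ≈ √(Kb·C₀) = 1.91 × 10^-5 M.
Check: 0.0035% ionized — well under 5%, approximation valid.
pOH = 4.72, so pH = 14.00 − pOH = 9.28

pH = 9.28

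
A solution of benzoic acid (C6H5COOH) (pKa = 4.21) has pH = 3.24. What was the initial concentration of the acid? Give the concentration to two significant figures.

[H+] = 10^(-3.24) = 5.75 × 10^-4 M = x
Ka = 10^(−4.21) = 6.17 × 10^-5
Ka = x²/(C₀ − x) ⇒ C₀ = x + x²/Ka
C₀ = 5.75 × 10^-4 + (5.75 × 10^-4)²/(6.17 × 10^-5) = 5.93 × 10^-3 M

C₀ = 5.9 × 10^-3 M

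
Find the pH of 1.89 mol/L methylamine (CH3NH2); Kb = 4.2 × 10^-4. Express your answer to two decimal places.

CH3NH2 + H2O ⇌ CH3NH3+ + OH-
From the ICE table, Kb = [OH-]²/(1.89 − [OH-]) = 4.2 × 10^-4.
Assume [OH-] ≪ 1.89: [OH-] ≈ √(4.2 × 10^-4 × 1.89) = 2.82 × 10^-2 M
([OH-]/C₀ = 1.5% < 5%, so the approximation holds.)
pOH = −log(2.82 × 10^-2) = 1.55; pH = 14.00 − 1.55 = 12.45

pH = 12.45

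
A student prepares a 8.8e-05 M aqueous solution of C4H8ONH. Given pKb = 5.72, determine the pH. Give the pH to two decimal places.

pH = 9.08

C4H8ONH + H2O ⇌ C4H8ONH2+ + OH-
Kb = 10^(−5.72) = 1.91 × 10^-6
Kb = [OH-]²/(8.8e-05 − [OH-]) = 1.91 × 10^-6
[OH-] is not negligible relative to C₀; solve [OH-]² + 1.91e-06·[OH-] − 1.68e-10 = 0.
[OH-] = [−1.91e-06 + √(1.91e-06² + 6.72e-10)]/2 = 1.20 × 10^-5 M
pOH = 4.92, so pH = 14.00 − pOH = 9.08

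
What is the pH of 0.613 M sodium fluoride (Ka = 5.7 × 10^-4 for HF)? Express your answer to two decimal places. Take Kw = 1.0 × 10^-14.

pH = 8.52

F- is the conjugate base of the weak acid HF.
Kb = Kw/Ka = 1.0×10^-14 / 5.7 × 10^-4 = 1.75 × 10^-11
Kb = x²/(0.613 − x) = 1.75 × 10^-11
Neglecting x in the denominator: x = √(1.75 × 10^-11 × 0.613) = 3.28 × 10^-6 M
(x/C₀ = 0.00053% < 5%, so the approximation holds.)
pOH = 5.48, so pH = 14.00 − pOH = 8.52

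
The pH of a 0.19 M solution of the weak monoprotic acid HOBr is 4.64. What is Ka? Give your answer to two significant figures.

[H+] = 10^(-4.64) = 2.29 × 10^-5 M
At equilibrium [HA] = 0.19 − 2.29 × 10^-5 = 1.90 × 10^-1 M
Ka = [H+][A-]/[HA] = (2.29 × 10^-5)² / 1.90 × 10^-1 = 2.8 × 10^-9

Ka = 2.8 × 10^-9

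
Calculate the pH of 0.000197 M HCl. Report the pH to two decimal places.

HCl is a strong acid and dissociates completely, so [H+] = 0.000197 M.
pH = -log(0.000197) = 3.71

pH = 3.71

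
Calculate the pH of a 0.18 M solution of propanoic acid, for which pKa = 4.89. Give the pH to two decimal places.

pH = 2.82

CH3CH2COOH ⇌ CH3CH2COO- + H+
Ka = 10^(−4.89) = 1.29 × 10^-5
Let x = [H+] at equilibrium. Ka = x²/(0.18 − x).
Assume x ≪ 0.18: x ≈ √(1.29 × 10^-5 × 0.18) = 1.52 × 10^-3 M
pH = −log[H+] = −log(1.52 × 10^-3) = 2.82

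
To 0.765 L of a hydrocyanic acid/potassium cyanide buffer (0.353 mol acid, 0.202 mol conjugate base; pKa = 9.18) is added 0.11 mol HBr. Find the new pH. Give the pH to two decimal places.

pH = 8.48

After neutralization: n(HCN) = 0.463 mol, n(CN-) = 0.092 mol.
Henderson–Hasselbalch with mole ratio 0.092/0.463: pH = 9.18 + (-0.702)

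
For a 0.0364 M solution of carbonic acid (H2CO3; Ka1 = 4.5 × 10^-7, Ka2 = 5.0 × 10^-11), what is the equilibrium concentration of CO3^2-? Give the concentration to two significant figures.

First ionization gives [H+] ≈ [HCO3-] = 1.28 × 10^-4 M.
Second step: Ka2 = [H+][CO3^2-]/[HCO3-] ≈ [CO3^2-] (since [H+] ≈ [HCO3-]).
So [CO3^2-] ≈ Ka2.

5.0 × 10^-11 M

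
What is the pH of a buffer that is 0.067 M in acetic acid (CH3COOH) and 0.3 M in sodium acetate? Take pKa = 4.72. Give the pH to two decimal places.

pH = pKa + log([A⁻]/[HA]) = 4.72 + log(0.3/0.067)
pH = 4.72 + (+0.651) = 5.37

pH = 5.37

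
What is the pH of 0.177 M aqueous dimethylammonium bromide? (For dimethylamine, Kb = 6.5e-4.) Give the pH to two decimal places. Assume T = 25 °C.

pH = 5.78

(CH3)2NH2+ is the conjugate acid of the weak base (CH3)2NH.
Ka = Kw/Kb = 1.0×10^-14 / 6.5 × 10^-4 = 1.54 × 10^-11
Let x = [H+] at equilibrium. Ka = x²/(0.177 − x).
Neglecting x in the denominator: x = √(1.54 × 10^-11 × 0.177) = 1.65 × 10^-6 M
pH = −log[H+] = −log(1.65 × 10^-6) = 5.78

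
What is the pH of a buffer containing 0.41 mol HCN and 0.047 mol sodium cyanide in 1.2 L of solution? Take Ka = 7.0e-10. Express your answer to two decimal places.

pKa = −log(7.0 × 10^-10) = 9.155
Henderson–Hasselbalch: pH = pKa + log([CN-]/[HCN]) = 9.155 + log(0.047/0.41)
pH = 9.155 + (-0.941) = 8.21

pH = 8.21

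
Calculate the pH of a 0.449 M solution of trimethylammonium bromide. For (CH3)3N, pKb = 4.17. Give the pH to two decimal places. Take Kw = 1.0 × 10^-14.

pH = 5.09

(CH3)3NH+ is the conjugate acid of the weak base (CH3)3N.
Kb = 10^(−4.17) = 6.76 × 10^-5
Ka = Kw/Kb = 1.0×10^-14 / 6.76 × 10^-5 = 1.48 × 10^-10
Let x = [H+] at equilibrium. Ka = x²/(0.449 − x).
Assume x ≪ 0.449: x ≈ √(1.48 × 10^-10 × 0.449) = 8.15 × 10^-6 M
Check: 0.0018% ionized — well under 5%, approximation valid.
pH = −log(8.15 × 10^-6) = 5.09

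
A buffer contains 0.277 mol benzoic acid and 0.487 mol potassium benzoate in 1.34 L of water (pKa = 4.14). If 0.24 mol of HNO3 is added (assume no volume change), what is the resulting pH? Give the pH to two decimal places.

After neutralization: n(C6H5COOH) = 0.517 mol, n(C6H5COO-) = 0.247 mol.
pH = pKa + log(n_C6H5COO-/n_C6H5COOH) = 4.14 + log(0.247/0.517) = 4.14 + (-0.321)

pH = 3.82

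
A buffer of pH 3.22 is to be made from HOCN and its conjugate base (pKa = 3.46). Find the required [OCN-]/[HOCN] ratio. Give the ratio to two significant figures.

pH = pKa + log(r) ⇒ log(r) = 3.22 − 3.46 = -0.24
r = [OCN-]/[HOCN] = 10^(-0.24) = 0.575

ratio = 0.58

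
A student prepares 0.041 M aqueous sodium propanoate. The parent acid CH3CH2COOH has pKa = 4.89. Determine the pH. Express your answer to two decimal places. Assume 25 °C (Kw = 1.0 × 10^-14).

CH3CH2COO- is the conjugate base of the weak acid CH3CH2COOH.
Ka = 10^(−4.89) = 1.29 × 10^-5
Kb = Kw/Ka = 1.0×10^-14 / 1.29 × 10^-5 = 7.75 × 10^-10
Kb = [OH-]²/(0.041 − [OH-]) = 7.75 × 10^-10
Neglecting [OH-] in the denominator: [OH-] = √(7.75 × 10^-10 × 0.041) = 5.64 × 10^-6 M
Check: 0.014% ionized — well under 5%, approximation valid.
pOH = −log(5.64 × 10^-6) = 5.25; pH = 14.00 − 5.25 = 8.75

pH = 8.75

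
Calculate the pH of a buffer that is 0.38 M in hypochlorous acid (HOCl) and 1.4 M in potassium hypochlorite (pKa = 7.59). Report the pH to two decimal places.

pH = 8.16

Henderson–Hasselbalch: pH = pKa + log([OCl-]/[HOCl]) = 7.59 + log(1.4/0.38)
pH = 7.59 + (+0.566) = 8.16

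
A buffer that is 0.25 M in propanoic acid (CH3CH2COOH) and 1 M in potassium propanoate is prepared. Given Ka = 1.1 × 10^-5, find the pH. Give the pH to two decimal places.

pKa = −log(1.1 × 10^-5) = 4.959
Henderson–Hasselbalch: pH = pKa + log([CH3CH2COO-]/[CH3CH2COOH]) = 4.959 + log(1/0.25)
pH = 4.959 + (+0.602) = 5.56

pH = 5.56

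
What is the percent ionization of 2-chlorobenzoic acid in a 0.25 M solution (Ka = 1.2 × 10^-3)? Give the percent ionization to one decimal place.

6.7%

ClC6H4COOH ⇌ ClC6H4COO- + H+; let x = [H+] at equilibrium.
Ka = x²/(C₀ − x); solving the quadratic gives x = 1.67 × 10^-2 M.
% ionization = x/C₀ × 100% = 1.67 × 10^-2/0.25 × 100% = 6.7%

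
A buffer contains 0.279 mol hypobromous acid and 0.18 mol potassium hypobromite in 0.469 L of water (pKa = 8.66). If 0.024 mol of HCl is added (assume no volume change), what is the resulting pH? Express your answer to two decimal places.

pH = 8.37

Added H+ converts OBr- to HOBr: HOBr → 0.303 mol, OBr- → 0.156 mol.
Henderson–Hasselbalch with mole ratio 0.156/0.303: pH = 8.66 + (-0.288)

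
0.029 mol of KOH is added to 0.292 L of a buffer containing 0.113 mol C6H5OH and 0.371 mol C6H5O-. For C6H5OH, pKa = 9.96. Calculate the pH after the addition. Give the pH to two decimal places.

pH = 10.64

OH- converts C6H5OH to C6H5O-: C6H5OH → 0.084 mol, C6H5O- → 0.4 mol.
pH = pKa + log([A⁻]/[HA]) = 9.96 + log(0.4/0.084) = 9.96 +0.678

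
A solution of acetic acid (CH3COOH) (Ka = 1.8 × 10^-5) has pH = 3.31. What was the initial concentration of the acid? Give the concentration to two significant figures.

C₀ = 1.4 × 10^-2 M

[H+] = 10^(-3.31) = 4.90 × 10^-4 M = x
Ka = x²/(C₀ − x) ⇒ C₀ = x + x²/Ka
C₀ = 4.90 × 10^-4 + (4.90 × 10^-4)²/(1.8 × 10^-5) = 1.38 × 10^-2 M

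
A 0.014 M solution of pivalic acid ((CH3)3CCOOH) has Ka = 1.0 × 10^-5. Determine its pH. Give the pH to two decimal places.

pH = 3.43

(CH3)3CCOOH ⇌ (CH3)3CCOO- + H+
Ka = [H+]²/(0.014 − [H+]) = 1.0 × 10^-5
Since Ka ≪ C₀, [H+] ≈ √(Ka·C₀) = 3.74 × 10^-4 M.
Check: 2.7% ionized — well under 5%, approximation valid.
pH = −log[H+] = −log(3.74 × 10^-4) = 3.43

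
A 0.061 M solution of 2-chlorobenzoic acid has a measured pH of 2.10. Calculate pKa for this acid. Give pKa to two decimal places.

pKa = 2.92

[H+] = 10^(-2.10) = 7.94 × 10^-3 M
At equilibrium [HA] = 0.061 − 7.94 × 10^-3 = 5.31 × 10^-2 M
Ka = [H+][A-]/[HA] = (7.94 × 10^-3)² / 5.31 × 10^-2 = 1.19 × 10^-3
pKa = -log(1.19 × 10^-3) = 2.92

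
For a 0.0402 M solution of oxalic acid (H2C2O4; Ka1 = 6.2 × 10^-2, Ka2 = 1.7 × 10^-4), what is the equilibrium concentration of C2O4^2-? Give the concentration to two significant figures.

First ionization gives [H+] ≈ [HC2O4-] = 2.78 × 10^-2 M.
Second step: Ka2 = [H+][C2O4^2-]/[HC2O4-] ≈ [C2O4^2-] (since [H+] ≈ [HC2O4-]).
So [C2O4^2-] ≈ Ka2.

1.7 × 10^-4 M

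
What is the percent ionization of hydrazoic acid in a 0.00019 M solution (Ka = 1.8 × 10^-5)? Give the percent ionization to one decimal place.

HN3 ⇌ N3- + H+; let x = [H+] at equilibrium.
Solve x² + 1.8e-05x − 3.42e-09 = 0 → x = 5.02 × 10^-5 M
% ionization = x/C₀ × 100% = 5.02 × 10^-5/0.00019 × 100% = 26.4%

26.4%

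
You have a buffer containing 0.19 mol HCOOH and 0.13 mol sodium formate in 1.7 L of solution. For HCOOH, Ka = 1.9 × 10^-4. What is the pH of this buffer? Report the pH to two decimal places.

pKa = −log(1.9 × 10^-4) = 3.721
pH = pKa + log([A⁻]/[HA]) = 3.721 + log(0.13/0.19)
pH = 3.721 + (-0.165) = 3.56

pH = 3.56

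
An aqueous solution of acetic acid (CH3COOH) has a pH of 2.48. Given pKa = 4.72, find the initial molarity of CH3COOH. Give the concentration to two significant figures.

[H+] = 10^(-2.48) = 3.31 × 10^-3 M = x
Ka = 10^(−4.72) = 1.91 × 10^-5
Ka = x²/(C₀ − x) ⇒ C₀ = x + x²/Ka
C₀ = 3.31 × 10^-3 + (3.31 × 10^-3)²/(1.91 × 10^-5) = 5.77 × 10^-1 M

C₀ = 5.8 × 10^-1 M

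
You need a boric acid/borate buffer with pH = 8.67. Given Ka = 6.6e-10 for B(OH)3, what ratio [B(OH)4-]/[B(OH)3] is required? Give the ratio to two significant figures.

ratio = 0.31

pKa = -log(6.6 × 10^-10) = 9.180
pH = pKa + log(r) ⇒ log(r) = 8.67 − 9.180 = -0.510
r = [B(OH)4-]/[B(OH)3] = 10^(-0.510) = 0.309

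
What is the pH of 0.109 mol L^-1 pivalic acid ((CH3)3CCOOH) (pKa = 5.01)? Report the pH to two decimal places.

(CH3)3CCOOH ⇌ (CH3)3CCOO- + H+
Ka = 10^(−5.01) = 9.77 × 10^-6
Ka = x²/(0.109 − x) = 9.77 × 10^-6
Assume x ≪ 0.109: x ≈ √(9.77 × 10^-6 × 0.109) = 1.03 × 10^-3 M
Check: 0.95% ionized — well under 5%, approximation valid.
pH = −log(1.03 × 10^-3) = 2.99

pH = 2.99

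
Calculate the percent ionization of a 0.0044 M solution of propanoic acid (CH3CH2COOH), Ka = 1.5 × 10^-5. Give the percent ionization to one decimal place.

5.7%

CH3CH2COOH ⇌ CH3CH2COO- + H+; let x = [H+] at equilibrium.
Solve x² + 1.5e-05x − 6.6e-08 = 0 → x = 2.50 × 10^-4 M
Fraction ionized = 2.50 × 10^-4 / 0.0044 = 0.0568 → 5.7%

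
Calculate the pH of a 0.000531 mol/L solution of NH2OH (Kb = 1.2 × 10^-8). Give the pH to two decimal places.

pH = 8.40

NH2OH + H2O ⇌ NH3OH+ + OH-
From the ICE table, Kb = x²/(0.000531 − x) = 1.2 × 10^-8.
Neglecting x in the denominator: x = √(1.2 × 10^-8 × 0.000531) = 2.52 × 10^-6 M
(x/C₀ = 0.48% < 5%, so the approximation holds.)
pOH = −log(2.52 × 10^-6) = 5.60; pH = 14.00 − 5.60 = 8.40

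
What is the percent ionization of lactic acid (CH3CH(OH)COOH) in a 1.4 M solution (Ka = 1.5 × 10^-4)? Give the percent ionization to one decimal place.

CH3CH(OH)COOH ⇌ CH3CH(OH)COO- + H+; let x = [H+] at equilibrium.
x ≈ √(Ka·C₀) = √(1.5 × 10^-4 × 1.4) = 1.45 × 10^-2 M
% ionization = x/C₀ × 100% = 1.45 × 10^-2/1.4 × 100% = 1.0%

1.0%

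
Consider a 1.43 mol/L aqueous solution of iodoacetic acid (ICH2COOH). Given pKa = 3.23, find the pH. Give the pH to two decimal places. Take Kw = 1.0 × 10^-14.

pH = 1.54

ICH2COOH ⇌ ICH2COO- + H+
Ka = 10^(−3.23) = 5.89 × 10^-4
Let x = [H+] at equilibrium. Ka = x²/(1.43 − x).
Neglecting x in the denominator: x = √(5.89 × 10^-4 × 1.43) = 2.90 × 10^-2 M
(x/C₀ = 2% < 5%, so the approximation holds.)
pH = −log(2.90 × 10^-2) = 1.54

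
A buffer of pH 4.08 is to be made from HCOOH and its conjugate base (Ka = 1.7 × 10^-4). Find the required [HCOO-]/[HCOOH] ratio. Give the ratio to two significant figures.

pKa = -log(1.7 × 10^-4) = 3.770
pH = pKa + log(r) ⇒ log(r) = 4.08 − 3.770 = +0.310
r = [HCOO-]/[HCOOH] = 10^(+0.310) = 2.04

ratio = 2.0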